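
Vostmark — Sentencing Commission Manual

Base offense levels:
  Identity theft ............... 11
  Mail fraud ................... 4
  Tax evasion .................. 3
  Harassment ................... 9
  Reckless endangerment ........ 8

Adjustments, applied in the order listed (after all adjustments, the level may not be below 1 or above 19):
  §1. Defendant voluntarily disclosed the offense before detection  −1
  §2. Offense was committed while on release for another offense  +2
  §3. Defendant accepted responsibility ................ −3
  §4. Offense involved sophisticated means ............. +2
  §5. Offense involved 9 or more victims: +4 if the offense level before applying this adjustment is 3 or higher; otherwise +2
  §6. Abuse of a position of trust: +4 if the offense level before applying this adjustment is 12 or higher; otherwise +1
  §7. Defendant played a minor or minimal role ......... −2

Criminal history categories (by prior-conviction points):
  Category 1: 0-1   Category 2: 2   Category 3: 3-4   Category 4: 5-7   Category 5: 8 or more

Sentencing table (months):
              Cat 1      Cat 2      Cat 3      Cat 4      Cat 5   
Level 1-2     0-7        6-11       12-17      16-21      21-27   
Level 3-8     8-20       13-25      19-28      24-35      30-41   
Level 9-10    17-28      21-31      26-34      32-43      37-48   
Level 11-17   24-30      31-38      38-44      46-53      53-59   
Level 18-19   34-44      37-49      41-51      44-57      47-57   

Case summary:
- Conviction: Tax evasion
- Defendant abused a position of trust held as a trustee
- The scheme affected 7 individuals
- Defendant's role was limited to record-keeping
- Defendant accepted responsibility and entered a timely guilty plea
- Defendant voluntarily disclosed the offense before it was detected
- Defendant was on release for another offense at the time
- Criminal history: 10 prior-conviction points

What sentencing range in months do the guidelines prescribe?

Base offense level for tax evasion: 3.
§1 applies: 3 − 1 = 2.
§2 applies: 2 + 2 = 4.
§3 applies: 4 − 3 = 1.
§5 does not apply.
§6 applies (level before this adjustment is 1 < 12, so +1): 1 + 1 = 2.
§7 applies: 2 − 2 = 0.
Level 0 is below the minimum of 1; floored at 1.
Final offense level: 1.
Criminal history: 10 prior points → Category 5 (8+).
Level 1 falls in the 1-2 band.
Grid: Level 1-2 × Category 5 = 21-27 months.

21-27 months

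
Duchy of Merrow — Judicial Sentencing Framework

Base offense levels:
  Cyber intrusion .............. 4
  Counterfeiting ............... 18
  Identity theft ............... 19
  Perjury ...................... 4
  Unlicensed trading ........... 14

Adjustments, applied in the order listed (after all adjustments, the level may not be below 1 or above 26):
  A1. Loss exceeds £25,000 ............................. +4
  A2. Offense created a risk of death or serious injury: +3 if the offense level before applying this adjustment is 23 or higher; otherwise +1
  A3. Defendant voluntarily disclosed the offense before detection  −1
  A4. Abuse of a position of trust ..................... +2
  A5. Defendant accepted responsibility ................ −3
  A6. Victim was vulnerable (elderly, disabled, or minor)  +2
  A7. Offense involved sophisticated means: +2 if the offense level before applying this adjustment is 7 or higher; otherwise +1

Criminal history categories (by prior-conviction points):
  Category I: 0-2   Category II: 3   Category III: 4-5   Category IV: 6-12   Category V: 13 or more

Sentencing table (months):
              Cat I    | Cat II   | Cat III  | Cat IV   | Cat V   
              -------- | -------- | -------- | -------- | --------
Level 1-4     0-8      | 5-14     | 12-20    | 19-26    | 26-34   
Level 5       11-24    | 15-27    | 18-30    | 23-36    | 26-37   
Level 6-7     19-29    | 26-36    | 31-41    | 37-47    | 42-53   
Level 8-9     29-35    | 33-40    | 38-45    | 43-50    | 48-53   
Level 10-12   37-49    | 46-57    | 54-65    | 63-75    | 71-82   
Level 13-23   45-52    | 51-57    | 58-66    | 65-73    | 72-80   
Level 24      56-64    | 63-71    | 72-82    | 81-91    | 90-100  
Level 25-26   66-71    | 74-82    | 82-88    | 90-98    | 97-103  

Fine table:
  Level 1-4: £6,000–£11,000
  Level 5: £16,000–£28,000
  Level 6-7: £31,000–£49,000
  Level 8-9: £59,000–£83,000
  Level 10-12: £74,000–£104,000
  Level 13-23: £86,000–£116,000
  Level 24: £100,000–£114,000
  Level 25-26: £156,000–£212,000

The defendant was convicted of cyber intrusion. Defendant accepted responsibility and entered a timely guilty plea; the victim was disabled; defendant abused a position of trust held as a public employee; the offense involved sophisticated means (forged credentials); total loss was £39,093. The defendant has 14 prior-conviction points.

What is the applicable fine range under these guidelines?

£74,000–£104,000

Base offense level for cyber intrusion: 4.
A1 applies: 4 + 4 = 8.
A2 does not apply.
A4 applies: 8 + 2 = 10.
A5 applies: 10 − 3 = 7.
A6 applies: 7 + 2 = 9.
A7 applies (level before this adjustment is 9 ≥ 7, so +2): 9 + 2 = 11.
Final offense level: 11.
Level 11 falls in the 10-12 band.
Fine table: Level 10-12 → £74,000–£104,000.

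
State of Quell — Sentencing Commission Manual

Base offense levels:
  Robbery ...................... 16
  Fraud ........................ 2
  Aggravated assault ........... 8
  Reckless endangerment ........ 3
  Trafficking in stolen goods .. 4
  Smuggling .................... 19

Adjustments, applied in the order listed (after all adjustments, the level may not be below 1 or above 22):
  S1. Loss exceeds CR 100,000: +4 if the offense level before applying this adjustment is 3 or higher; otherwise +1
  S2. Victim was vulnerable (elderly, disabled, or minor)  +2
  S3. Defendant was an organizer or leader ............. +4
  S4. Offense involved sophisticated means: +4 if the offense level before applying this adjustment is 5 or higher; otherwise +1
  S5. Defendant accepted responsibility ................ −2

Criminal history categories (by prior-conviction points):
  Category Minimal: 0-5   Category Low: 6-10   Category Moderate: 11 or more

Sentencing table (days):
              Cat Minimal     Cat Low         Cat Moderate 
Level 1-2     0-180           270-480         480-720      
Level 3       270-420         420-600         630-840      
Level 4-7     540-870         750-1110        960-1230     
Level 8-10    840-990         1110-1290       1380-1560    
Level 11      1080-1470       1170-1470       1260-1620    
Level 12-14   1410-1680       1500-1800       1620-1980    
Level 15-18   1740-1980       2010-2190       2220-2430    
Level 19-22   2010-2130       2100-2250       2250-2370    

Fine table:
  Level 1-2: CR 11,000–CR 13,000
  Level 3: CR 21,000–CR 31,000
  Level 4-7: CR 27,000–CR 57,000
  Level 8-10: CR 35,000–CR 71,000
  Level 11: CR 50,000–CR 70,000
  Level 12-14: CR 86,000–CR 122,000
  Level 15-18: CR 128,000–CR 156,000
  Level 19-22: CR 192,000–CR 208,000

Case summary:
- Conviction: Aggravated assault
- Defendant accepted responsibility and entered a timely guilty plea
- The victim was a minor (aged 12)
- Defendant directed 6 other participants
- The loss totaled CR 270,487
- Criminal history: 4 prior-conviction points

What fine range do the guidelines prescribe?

Base offense level for aggravated assault: 8.
S1 applies (level before this adjustment is 8 ≥ 3, so +4): 8 + 4 = 12.
S2 applies: 12 + 2 = 14.
S3 applies: 14 + 4 = 18.
S4 does not apply.
S5 applies: 18 − 2 = 16.
Final offense level: 16.
Level 16 falls in the 15-18 band.
Fine table: Level 15-18 → CR 128,000–CR 156,000.

CR 128,000–CR 156,000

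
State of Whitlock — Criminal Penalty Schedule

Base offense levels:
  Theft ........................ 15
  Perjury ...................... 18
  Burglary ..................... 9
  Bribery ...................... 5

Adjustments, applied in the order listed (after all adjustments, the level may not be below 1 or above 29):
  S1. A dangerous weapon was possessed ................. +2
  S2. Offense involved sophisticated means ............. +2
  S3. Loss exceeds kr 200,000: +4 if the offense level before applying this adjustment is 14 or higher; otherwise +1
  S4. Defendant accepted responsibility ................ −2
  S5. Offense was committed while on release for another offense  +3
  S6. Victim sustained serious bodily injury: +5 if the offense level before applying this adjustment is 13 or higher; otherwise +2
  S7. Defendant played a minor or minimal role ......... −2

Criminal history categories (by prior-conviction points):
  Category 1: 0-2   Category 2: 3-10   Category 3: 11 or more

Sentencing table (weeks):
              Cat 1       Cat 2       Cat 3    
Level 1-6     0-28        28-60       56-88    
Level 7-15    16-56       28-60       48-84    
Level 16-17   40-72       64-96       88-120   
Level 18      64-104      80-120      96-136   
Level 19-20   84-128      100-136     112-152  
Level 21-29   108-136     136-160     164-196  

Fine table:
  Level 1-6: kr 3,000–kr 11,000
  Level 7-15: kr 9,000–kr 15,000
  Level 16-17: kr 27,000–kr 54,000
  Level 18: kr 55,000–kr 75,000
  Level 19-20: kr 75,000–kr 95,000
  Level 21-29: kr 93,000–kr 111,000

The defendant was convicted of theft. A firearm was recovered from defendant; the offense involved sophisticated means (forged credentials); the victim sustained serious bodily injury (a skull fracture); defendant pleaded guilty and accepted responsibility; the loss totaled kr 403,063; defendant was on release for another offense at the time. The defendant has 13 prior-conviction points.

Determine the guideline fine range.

kr 93,000–kr 111,000

Base offense level for theft: 15.
S1 applies: 15 + 2 = 17.
S2 applies: 17 + 2 = 19.
S3 applies (level before this adjustment is 19 ≥ 14, so +4): 19 + 4 = 23.
S4 applies: 23 − 2 = 21.
S5 applies: 21 + 3 = 24.
S6 applies (level before this adjustment is 24 ≥ 13, so +5): 24 + 5 = 29.
S7 does not apply.
Final offense level: 29.
Level 29 falls in the 21-29 band.
Fine table: Level 21-29 → kr 93,000–kr 111,000.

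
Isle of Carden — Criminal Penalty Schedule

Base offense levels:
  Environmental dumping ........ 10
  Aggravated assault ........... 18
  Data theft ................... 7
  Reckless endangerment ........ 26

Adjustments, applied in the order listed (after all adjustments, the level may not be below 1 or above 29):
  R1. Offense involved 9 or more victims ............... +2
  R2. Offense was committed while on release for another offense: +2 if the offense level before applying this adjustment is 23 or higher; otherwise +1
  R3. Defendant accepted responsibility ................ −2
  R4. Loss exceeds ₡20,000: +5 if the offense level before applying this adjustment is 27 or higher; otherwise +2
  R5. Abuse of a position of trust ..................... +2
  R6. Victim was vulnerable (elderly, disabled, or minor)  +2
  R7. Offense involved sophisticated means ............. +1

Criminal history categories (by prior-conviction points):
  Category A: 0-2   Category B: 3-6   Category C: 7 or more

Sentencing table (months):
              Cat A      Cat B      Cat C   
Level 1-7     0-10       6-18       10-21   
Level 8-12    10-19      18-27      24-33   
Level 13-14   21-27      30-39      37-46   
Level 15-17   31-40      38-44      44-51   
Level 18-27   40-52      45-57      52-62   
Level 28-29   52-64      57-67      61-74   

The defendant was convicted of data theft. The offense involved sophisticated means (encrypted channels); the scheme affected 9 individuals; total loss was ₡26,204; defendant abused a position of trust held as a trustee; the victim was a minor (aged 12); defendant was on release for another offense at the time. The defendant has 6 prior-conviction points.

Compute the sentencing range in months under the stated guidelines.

38-44 months

Base offense level for data theft: 7.
R1 applies: 7 + 2 = 9.
R2 applies (level before this adjustment is 9 < 23, so +1): 9 + 1 = 10.
R3 does not apply.
R4 applies (level before this adjustment is 10 < 27, so +2): 10 + 2 = 12.
R5 applies: 12 + 2 = 14.
R6 applies: 14 + 2 = 16.
R7 applies: 16 + 1 = 17.
Final offense level: 17.
Criminal history: 6 prior points → Category B (3-6).
Level 17 falls in the 15-17 band.
Grid: Level 15-17 × Category B = 38-44 months.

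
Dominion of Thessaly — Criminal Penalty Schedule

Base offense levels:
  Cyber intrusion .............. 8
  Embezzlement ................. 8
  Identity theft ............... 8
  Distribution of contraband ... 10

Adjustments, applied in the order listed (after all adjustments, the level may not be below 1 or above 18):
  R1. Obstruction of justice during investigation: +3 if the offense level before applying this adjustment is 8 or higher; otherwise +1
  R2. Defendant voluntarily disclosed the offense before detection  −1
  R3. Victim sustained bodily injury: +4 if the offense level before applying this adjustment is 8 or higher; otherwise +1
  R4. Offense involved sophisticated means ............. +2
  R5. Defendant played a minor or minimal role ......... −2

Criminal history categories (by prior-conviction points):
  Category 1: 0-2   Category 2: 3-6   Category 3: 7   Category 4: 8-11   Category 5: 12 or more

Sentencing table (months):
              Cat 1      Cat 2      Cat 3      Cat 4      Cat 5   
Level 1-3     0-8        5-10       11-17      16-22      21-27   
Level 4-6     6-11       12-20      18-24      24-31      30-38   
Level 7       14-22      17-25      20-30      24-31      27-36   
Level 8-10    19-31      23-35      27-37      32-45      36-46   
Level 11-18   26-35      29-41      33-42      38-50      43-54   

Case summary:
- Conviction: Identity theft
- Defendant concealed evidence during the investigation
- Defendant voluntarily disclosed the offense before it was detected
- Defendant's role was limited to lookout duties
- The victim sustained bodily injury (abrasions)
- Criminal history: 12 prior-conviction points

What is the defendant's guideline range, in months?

Base offense level for identity theft: 8.
R1 applies (level before this adjustment is 8 ≥ 8, so +3): 8 + 3 = 11.
R2 applies: 11 − 1 = 10.
R3 applies (level before this adjustment is 10 ≥ 8, so +4): 10 + 4 = 14.
R5 applies: 14 − 2 = 12.
Final offense level: 12.
Criminal history: 12 prior points → Category 5 (12+).
Level 12 falls in the 11-18 band.
Grid: Level 11-18 × Category 5 = 43-54 months.

43-54 months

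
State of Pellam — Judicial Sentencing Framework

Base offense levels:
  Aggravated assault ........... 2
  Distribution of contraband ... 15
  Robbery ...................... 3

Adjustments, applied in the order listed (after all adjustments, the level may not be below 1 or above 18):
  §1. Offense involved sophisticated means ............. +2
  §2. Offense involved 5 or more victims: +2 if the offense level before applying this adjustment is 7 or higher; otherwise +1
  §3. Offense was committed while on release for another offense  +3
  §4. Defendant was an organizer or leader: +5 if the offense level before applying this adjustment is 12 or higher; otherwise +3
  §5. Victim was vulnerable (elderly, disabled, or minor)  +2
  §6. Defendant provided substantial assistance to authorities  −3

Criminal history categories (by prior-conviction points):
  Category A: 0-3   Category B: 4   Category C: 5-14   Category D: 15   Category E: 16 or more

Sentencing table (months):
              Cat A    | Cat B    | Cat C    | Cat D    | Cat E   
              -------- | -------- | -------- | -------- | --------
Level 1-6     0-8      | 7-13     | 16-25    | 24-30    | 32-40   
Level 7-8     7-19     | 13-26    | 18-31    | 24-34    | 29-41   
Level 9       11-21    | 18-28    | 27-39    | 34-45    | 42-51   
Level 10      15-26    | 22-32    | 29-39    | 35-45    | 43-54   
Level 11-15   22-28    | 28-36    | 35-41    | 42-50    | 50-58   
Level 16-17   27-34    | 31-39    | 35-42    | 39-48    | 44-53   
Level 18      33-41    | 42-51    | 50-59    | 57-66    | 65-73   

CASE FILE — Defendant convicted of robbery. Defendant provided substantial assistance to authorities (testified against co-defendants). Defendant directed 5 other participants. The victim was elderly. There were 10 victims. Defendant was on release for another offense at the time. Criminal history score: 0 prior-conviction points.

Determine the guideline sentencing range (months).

Base offense level for robbery: 3.
§2 applies (level before this adjustment is 3 < 7, so +1): 3 + 1 = 4.
§3 applies: 4 + 3 = 7.
§4 applies (level before this adjustment is 7 < 12, so +3): 7 + 3 = 10.
§5 applies: 10 + 2 = 12.
§6 applies: 12 − 3 = 9.
Final offense level: 9.
Criminal history: 0 prior points → Category A (0-3).
Level 9 falls in the 9 band.
Grid: Level 9 × Category A = 11-21 months.

11-21 months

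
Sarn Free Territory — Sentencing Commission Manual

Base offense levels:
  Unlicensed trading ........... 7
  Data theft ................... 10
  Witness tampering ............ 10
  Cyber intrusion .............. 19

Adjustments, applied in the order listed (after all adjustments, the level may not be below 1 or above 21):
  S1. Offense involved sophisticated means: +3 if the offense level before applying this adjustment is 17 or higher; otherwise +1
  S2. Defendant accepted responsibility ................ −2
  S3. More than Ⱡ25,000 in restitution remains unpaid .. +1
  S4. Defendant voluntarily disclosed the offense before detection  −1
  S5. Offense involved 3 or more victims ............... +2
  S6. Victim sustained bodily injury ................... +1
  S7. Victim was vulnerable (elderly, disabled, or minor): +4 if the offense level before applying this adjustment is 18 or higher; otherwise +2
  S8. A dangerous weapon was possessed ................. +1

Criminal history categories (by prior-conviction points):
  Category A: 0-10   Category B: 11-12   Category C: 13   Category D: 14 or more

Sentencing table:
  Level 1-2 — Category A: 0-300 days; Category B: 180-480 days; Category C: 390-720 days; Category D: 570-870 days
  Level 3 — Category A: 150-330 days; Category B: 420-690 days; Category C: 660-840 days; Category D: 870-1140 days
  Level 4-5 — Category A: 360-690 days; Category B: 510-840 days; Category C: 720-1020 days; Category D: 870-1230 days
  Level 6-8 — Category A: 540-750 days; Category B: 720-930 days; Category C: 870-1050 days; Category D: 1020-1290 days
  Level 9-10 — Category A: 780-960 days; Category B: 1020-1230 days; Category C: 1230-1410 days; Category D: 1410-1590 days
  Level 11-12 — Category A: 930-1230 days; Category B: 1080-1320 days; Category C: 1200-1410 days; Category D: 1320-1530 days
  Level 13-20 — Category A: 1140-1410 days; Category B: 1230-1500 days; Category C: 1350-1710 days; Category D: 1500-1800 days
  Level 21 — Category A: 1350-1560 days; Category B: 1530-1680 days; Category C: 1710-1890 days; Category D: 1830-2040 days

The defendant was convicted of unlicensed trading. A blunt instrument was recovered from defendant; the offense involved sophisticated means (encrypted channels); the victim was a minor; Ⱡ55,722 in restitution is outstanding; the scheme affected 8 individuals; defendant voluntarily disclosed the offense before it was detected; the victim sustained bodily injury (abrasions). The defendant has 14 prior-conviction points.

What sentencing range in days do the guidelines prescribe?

1500-1800 days

Base offense level for unlicensed trading: 7.
S1 applies (level before this adjustment is 7 < 17, so +1): 7 + 1 = 8.
S3 applies: 8 + 1 = 9.
S4 applies: 9 − 1 = 8.
S5 applies: 8 + 2 = 10.
S6 applies: 10 + 1 = 11.
S7 applies (level before this adjustment is 11 < 18, so +2): 11 + 2 = 13.
S8 applies: 13 + 1 = 14.
Final offense level: 14.
Criminal history: 14 prior points → Category D (14+).
Level 14 falls in the 13-20 band.
Grid: Level 13-20 × Category D = 1500-1800 days.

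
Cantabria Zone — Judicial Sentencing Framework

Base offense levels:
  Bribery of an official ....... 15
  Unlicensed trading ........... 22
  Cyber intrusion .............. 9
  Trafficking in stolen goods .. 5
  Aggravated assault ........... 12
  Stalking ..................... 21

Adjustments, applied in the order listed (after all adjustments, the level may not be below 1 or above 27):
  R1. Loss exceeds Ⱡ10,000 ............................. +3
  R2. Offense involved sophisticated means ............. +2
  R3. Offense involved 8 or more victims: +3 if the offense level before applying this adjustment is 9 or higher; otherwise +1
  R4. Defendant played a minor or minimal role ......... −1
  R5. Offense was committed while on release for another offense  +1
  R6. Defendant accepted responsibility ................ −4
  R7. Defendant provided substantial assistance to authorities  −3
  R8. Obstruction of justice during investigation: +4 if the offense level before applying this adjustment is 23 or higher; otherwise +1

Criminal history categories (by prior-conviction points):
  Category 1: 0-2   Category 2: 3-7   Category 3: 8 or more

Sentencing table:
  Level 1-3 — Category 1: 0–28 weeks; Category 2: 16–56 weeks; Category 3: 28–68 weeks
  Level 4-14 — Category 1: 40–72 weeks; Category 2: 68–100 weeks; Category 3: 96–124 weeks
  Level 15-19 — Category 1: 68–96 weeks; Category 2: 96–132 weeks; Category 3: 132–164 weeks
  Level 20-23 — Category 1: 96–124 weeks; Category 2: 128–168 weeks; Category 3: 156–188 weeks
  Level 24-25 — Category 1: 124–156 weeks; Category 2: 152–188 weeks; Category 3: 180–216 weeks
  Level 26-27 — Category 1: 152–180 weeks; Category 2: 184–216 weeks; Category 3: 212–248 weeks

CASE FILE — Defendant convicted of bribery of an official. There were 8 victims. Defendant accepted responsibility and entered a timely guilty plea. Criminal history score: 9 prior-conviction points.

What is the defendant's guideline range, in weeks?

96-124 weeks

Base offense level for bribery of an official: 15.
R3 applies (level before this adjustment is 15 ≥ 9, so +3): 15 + 3 = 18.
R5 does not apply.
R6 applies: 18 − 4 = 14.
R8 does not apply.
Final offense level: 14.
Criminal history: 9 prior points → Category 3 (8+).
Level 14 falls in the 4-14 band.
Grid: Level 4-14 × Category 3 = 96-124 weeks.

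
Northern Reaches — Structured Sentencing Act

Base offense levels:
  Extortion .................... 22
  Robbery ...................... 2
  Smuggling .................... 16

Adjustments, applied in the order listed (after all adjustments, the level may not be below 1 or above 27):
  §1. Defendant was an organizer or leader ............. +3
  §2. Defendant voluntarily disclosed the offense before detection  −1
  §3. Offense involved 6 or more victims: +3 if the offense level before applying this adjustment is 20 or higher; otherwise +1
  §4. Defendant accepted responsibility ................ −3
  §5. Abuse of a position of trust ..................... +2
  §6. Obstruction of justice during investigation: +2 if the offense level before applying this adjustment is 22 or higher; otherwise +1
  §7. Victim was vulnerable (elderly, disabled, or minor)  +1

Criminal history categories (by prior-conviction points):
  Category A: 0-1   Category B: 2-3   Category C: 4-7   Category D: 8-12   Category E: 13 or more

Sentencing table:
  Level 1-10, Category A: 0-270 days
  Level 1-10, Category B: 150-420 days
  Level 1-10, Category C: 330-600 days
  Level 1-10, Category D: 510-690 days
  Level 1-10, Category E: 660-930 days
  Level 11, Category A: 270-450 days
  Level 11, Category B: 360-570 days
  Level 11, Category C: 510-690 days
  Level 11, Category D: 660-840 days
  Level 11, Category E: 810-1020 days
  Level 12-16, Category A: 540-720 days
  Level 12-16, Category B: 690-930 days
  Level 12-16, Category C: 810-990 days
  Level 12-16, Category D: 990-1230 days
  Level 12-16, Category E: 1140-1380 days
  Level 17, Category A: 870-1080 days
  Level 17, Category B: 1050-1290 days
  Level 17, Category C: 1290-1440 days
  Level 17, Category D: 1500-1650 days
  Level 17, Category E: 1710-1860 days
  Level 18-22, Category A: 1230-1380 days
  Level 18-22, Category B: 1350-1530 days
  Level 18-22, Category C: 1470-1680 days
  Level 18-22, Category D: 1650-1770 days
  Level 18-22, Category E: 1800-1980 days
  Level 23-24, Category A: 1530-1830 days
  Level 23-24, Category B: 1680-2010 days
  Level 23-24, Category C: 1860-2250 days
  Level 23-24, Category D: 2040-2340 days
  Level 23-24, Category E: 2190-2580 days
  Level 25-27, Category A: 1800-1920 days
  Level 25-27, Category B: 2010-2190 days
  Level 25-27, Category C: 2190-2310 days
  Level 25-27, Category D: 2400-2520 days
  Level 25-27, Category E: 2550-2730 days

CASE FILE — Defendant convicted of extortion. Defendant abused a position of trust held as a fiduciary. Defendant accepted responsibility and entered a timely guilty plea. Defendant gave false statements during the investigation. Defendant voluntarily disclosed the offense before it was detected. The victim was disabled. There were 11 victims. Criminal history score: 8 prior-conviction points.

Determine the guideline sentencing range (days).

2400-2520 days

Base offense level for extortion: 22.
§2 applies: 22 − 1 = 21.
§3 applies (level before this adjustment is 21 ≥ 20, so +3): 21 + 3 = 24.
§4 applies: 24 − 3 = 21.
§5 applies: 21 + 2 = 23.
§6 applies (level before this adjustment is 23 ≥ 22, so +2): 23 + 2 = 25.
§7 applies: 25 + 1 = 26.
Final offense level: 26.
Criminal history: 8 prior points → Category D (8-12).
Level 26 falls in the 25-27 band.
Grid: Level 25-27 × Category D = 2400-2520 days.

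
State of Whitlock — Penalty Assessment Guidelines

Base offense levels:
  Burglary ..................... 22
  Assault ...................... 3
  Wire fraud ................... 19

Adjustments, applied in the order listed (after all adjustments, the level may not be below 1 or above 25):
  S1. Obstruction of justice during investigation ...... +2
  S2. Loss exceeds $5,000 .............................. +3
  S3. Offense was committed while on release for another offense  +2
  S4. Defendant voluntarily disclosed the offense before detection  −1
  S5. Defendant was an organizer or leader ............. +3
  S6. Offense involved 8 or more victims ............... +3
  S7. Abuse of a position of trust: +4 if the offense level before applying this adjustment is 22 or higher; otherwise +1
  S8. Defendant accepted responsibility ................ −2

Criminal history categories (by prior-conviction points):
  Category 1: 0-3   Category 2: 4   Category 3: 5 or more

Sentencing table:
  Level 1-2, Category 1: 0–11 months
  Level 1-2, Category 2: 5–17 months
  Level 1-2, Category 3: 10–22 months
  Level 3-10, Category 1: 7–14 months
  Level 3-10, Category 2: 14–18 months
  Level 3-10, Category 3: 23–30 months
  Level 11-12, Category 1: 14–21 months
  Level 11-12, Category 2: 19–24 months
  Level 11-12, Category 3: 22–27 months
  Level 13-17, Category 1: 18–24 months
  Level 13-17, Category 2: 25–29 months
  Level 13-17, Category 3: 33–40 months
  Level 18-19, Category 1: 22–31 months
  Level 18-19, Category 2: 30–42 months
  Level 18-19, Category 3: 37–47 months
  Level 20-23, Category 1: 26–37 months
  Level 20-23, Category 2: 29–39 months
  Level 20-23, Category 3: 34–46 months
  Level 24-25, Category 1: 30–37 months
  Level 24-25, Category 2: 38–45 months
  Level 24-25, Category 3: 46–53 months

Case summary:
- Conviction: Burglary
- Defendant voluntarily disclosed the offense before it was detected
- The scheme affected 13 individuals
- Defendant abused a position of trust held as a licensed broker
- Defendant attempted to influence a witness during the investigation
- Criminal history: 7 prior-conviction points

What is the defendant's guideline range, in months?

Base offense level for burglary: 22.
S1 applies: 22 + 2 = 24.
S4 applies: 24 − 1 = 23.
S6 applies: 23 + 3 = 26.
S7 applies (level before this adjustment is 26 ≥ 22, so +4): 26 + 4 = 30.
Level 30 exceeds the maximum of 25; capped at 25.
Final offense level: 25.
Criminal history: 7 prior points → Category 3 (5+).
Level 25 falls in the 24-25 band.
Grid: Level 24-25 × Category 3 = 46-53 months.

46-53 months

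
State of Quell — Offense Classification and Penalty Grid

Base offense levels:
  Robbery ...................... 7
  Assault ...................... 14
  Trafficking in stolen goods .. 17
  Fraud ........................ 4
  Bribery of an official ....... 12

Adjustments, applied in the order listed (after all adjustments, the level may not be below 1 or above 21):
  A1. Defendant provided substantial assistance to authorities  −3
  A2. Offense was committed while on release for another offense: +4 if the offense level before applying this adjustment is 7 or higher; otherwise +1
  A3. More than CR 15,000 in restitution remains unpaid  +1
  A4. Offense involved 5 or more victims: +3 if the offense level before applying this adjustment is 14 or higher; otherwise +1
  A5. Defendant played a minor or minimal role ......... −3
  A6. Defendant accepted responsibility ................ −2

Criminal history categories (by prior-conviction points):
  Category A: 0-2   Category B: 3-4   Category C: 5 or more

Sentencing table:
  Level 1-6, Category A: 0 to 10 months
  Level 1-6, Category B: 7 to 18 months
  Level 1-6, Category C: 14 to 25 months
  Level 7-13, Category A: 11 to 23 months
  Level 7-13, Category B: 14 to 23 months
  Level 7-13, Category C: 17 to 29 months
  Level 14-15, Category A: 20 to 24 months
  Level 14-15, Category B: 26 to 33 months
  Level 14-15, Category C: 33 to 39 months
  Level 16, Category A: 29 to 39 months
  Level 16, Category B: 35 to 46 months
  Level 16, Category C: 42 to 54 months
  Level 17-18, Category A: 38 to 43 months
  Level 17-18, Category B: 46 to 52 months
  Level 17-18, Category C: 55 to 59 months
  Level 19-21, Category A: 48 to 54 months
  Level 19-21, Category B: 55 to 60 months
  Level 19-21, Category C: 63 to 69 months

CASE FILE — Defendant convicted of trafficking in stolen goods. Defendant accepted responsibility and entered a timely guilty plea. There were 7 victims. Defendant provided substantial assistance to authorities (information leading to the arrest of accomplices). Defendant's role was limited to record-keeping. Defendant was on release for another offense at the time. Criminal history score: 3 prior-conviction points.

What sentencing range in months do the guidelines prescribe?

Base offense level for trafficking in stolen goods: 17.
A1 applies: 17 − 3 = 14.
A2 applies (level before this adjustment is 14 ≥ 7, so +4): 14 + 4 = 18.
A4 applies (level before this adjustment is 18 ≥ 14, so +3): 18 + 3 = 21.
A5 applies: 21 − 3 = 18.
A6 applies: 18 − 2 = 16.
Final offense level: 16.
Criminal history: 3 prior points → Category B (3-4).
Level 16 falls in the 16 band.
Grid: Level 16 × Category B = 35-46 months.

35-46 months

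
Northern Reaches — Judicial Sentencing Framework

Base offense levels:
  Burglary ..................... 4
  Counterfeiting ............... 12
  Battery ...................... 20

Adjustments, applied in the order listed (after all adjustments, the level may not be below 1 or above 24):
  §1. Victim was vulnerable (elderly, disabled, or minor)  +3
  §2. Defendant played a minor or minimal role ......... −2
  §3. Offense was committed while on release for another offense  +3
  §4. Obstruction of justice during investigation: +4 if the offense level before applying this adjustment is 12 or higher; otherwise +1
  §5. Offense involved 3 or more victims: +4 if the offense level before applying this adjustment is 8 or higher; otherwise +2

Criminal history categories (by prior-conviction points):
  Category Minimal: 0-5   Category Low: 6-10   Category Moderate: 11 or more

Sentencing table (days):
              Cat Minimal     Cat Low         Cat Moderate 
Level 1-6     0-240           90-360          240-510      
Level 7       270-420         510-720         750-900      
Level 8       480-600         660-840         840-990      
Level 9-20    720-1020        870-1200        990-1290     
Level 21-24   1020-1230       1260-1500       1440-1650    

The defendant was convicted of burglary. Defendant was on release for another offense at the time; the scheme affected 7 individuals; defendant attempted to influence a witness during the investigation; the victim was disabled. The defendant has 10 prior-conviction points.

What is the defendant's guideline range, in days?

870-1200 days

Base offense level for burglary: 4.
§1 applies: 4 + 3 = 7.
§2 does not apply.
§3 applies: 7 + 3 = 10.
§4 applies (level before this adjustment is 10 < 12, so +1): 10 + 1 = 11.
§5 applies (level before this adjustment is 11 ≥ 8, so +4): 11 + 4 = 15.
Final offense level: 15.
Criminal history: 10 prior points → Category Low (6-10).
Level 15 falls in the 9-20 band.
Grid: Level 9-20 × Category Low = 870-1200 days.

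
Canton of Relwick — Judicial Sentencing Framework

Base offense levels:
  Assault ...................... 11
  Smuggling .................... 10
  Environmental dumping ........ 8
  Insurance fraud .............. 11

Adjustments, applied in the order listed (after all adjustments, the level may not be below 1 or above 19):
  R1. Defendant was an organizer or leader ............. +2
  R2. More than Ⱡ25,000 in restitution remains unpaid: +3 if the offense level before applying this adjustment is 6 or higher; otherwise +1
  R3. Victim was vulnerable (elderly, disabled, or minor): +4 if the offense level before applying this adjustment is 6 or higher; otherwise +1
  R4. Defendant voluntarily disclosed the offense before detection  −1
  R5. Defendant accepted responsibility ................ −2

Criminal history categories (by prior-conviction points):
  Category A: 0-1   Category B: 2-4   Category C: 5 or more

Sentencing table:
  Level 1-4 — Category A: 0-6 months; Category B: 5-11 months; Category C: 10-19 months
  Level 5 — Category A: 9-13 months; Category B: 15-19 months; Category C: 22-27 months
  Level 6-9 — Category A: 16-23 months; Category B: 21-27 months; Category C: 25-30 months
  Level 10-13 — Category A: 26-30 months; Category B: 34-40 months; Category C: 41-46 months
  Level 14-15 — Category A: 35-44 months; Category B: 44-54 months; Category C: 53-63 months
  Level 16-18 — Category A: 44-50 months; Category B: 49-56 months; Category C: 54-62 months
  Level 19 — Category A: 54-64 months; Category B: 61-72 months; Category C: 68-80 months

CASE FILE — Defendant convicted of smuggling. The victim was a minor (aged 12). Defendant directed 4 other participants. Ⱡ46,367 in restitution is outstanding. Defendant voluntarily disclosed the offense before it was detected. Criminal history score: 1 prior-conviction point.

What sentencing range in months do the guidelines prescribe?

Base offense level for smuggling: 10.
R1 applies: 10 + 2 = 12.
R2 applies (level before this adjustment is 12 ≥ 6, so +3): 12 + 3 = 15.
R3 applies (level before this adjustment is 15 ≥ 6, so +4): 15 + 4 = 19.
R4 applies: 19 − 1 = 18.
R5 does not apply.
Final offense level: 18.
Criminal history: 1 prior point → Category A (0-1).
Level 18 falls in the 16-18 band.
Grid: Level 16-18 × Category A = 44-50 months.

44-50 months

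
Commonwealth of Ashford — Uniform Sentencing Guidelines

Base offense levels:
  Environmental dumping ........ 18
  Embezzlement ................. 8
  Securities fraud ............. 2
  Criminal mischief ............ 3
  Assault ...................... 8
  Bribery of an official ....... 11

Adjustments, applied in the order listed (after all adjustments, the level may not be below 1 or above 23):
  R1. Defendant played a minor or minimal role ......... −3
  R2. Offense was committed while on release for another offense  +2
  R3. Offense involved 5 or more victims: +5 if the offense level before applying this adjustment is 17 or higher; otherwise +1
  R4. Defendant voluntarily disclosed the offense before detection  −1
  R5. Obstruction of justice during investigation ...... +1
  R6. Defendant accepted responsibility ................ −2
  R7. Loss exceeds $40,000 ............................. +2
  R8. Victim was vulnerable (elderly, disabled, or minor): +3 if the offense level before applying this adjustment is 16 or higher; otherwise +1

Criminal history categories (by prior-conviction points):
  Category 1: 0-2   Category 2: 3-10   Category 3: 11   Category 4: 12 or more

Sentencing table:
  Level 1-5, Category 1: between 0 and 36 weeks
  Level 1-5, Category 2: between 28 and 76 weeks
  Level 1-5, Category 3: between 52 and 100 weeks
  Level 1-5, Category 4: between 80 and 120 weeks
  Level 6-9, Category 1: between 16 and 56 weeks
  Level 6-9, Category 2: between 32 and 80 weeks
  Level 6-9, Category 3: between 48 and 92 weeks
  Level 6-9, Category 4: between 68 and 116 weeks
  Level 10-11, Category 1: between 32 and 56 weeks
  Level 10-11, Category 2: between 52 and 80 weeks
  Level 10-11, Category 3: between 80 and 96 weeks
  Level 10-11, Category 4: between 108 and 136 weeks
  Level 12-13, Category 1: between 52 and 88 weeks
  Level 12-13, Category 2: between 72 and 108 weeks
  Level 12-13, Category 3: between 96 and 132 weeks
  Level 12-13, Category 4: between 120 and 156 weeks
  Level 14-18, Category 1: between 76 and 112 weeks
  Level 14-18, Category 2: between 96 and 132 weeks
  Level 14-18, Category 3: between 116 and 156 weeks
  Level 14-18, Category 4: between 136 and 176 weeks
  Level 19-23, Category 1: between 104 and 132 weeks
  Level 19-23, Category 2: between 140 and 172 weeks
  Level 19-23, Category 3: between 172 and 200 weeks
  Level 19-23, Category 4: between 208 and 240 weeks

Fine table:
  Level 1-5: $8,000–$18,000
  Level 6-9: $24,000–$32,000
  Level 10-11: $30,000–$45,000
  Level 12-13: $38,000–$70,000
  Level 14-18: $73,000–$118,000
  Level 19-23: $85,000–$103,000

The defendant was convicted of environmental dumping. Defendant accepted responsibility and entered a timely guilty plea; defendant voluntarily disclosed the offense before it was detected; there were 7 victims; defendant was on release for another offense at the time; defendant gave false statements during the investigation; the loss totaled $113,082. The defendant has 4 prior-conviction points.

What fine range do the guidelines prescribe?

Base offense level for environmental dumping: 18.
R1 does not apply.
R2 applies: 18 + 2 = 20.
R3 applies (level before this adjustment is 20 ≥ 17, so +5): 20 + 5 = 25.
R4 applies: 25 − 1 = 24.
R5 applies: 24 + 1 = 25.
R6 applies: 25 − 2 = 23.
R7 applies: 23 + 2 = 25.
R8 does not apply.
Level 25 exceeds the maximum of 23; capped at 23.
Final offense level: 23.
Level 23 falls in the 19-23 band.
Fine table: Level 19-23 → $85,000–$103,000.

$85,000–$103,000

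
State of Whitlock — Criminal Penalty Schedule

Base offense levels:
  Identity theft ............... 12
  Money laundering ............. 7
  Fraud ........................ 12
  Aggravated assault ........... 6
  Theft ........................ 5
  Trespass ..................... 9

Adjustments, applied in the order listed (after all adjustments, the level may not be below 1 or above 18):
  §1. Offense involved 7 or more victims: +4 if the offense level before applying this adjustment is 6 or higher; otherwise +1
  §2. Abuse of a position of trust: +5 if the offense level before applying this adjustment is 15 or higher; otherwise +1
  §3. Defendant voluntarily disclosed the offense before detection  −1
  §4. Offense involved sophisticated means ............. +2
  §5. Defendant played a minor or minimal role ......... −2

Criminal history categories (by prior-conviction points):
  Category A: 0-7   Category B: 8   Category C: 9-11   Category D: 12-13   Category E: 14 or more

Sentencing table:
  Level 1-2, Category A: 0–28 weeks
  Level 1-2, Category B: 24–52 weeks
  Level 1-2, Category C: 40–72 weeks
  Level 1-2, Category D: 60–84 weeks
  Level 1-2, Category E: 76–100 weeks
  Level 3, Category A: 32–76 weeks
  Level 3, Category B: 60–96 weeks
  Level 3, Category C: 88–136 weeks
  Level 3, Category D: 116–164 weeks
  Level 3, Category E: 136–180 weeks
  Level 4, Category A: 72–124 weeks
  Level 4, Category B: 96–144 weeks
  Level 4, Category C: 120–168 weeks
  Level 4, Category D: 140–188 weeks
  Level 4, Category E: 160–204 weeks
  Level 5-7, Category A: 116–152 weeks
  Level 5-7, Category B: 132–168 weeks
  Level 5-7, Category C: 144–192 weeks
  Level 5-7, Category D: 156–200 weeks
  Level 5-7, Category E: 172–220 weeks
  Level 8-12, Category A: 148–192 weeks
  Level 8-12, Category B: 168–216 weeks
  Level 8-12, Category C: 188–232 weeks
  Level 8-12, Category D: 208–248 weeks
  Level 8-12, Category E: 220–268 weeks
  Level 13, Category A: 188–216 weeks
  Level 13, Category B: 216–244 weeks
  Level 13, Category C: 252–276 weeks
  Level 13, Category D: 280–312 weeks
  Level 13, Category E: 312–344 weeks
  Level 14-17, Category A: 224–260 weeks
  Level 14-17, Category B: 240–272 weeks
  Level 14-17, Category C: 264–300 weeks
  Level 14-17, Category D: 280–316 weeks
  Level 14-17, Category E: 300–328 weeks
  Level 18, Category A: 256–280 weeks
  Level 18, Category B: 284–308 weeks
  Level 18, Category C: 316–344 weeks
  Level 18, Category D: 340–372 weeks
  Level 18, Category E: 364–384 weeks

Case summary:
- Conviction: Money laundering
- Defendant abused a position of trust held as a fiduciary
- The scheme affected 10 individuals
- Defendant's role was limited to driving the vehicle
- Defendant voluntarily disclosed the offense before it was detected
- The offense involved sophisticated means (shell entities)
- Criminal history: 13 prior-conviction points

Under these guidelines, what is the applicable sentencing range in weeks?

Base offense level for money laundering: 7.
§1 applies (level before this adjustment is 7 ≥ 6, so +4): 7 + 4 = 11.
§2 applies (level before this adjustment is 11 < 15, so +1): 11 + 1 = 12.
§3 applies: 12 − 1 = 11.
§4 applies: 11 + 2 = 13.
§5 applies: 13 − 2 = 11.
Final offense level: 11.
Criminal history: 13 prior points → Category D (12-13).
Level 11 falls in the 8-12 band.
Grid: Level 8-12 × Category D = 208-248 weeks.

208-248 weeks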